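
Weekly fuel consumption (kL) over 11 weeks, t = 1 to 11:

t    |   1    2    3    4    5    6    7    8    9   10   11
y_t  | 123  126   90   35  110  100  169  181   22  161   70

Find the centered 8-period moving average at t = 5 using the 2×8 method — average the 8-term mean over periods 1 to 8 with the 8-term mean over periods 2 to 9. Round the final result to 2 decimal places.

Sum over 1–8: 123 + 126 + 90 + 35 + 110 + 100 + 169 + 181 = 934
Sum over 2–9: 126 + 90 + 35 + 110 + 100 + 169 + 181 + 22 = 833
CMA at t=5 = (934 + 833) / (2·8) = 1767 / 16 = 110.44

110.44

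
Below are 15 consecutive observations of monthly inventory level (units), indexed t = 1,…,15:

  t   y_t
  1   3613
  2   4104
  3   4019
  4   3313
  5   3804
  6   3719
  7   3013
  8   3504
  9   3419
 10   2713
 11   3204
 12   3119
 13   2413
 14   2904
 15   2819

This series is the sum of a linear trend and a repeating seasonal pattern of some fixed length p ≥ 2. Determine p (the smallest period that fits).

First differences y_{t+1} − y_t: 491, -85, -706, 491, -85, -706, 491, -85, …
The difference pattern repeats every 3 terms and not for any smaller step, so p = 3.

3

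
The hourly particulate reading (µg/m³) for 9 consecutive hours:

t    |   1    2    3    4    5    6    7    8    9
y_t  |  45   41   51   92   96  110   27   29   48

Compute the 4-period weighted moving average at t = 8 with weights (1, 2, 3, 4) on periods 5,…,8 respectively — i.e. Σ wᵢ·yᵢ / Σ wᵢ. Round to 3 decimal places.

Weighted sum: 1·96 + 2·110 + 3·27 + 4·29 = 96 + 220 + 81 + 116 = 513
Weight total: 1 + 2 + 3 + 4 = 10
WMA = 513 / 10 = 51.300

51.300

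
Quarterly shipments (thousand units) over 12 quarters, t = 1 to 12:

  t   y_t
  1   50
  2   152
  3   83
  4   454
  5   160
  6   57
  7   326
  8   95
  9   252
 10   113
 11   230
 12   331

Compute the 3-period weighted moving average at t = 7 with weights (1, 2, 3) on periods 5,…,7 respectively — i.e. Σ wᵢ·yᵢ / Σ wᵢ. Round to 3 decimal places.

208.667

Weighted sum: 1·160 + 2·57 + 3·326 = 160 + 114 + 978 = 1252
Weight total: 1 + 2 + 3 = 6
WMA = 1252 / 6 = 208.667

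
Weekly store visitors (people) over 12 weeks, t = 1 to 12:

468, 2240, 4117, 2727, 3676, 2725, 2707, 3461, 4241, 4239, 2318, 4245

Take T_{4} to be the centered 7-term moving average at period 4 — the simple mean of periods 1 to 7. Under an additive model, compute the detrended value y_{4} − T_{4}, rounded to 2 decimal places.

Trend T_4 = (468 + 2240 + 4117 + 2727 + 3676 + 2725 + 2707) / 7 = 18660/7 = 2665.7143
Detrended value: 2727 − 2665.7143 = 61.29

61.29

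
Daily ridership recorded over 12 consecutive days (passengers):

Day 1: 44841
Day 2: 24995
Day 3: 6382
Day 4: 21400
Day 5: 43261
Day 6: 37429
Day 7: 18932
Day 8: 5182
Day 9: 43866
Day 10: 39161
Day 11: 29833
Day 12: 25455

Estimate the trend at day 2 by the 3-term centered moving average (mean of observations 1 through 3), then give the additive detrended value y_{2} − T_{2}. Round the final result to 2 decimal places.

-411.00

Trend T_2 = (44841 + 24995 + 6382) / 3 = 76218/3 = 25406.0000
Detrended value: 24995 − 25406.0000 = -411.00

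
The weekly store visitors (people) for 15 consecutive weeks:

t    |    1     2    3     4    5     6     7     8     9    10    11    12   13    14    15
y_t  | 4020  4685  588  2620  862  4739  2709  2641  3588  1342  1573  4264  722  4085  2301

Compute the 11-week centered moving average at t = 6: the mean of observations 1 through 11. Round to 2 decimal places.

Sum of periods 1–11: 4020 + 4685 + 588 + 2620 + 862 + 4739 + 2709 + 2641 + 3588 + 1342 + 1573 = 29367
Divide by 11: 29367 / 11 = 2669.73

2669.73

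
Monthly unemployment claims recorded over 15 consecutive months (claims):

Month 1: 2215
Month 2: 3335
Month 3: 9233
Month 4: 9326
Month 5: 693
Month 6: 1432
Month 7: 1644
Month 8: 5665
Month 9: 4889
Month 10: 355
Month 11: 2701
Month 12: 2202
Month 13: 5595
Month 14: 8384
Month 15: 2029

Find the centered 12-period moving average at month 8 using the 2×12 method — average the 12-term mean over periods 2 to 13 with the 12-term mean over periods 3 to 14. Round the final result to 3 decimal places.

4132.875

Sum over 2–13: 3335 + 9233 + 9326 + 693 + 1432 + 1644 + 5665 + 4889 + 355 + 2701 + 2202 + 5595 = 47070
Sum over 3–14: 9233 + 9326 + 693 + 1432 + 1644 + 5665 + 4889 + 355 + 2701 + 2202 + 5595 + 8384 = 52119
CMA at t=8 = (47070 + 52119) / (2·12) = 99189 / 24 = 4132.875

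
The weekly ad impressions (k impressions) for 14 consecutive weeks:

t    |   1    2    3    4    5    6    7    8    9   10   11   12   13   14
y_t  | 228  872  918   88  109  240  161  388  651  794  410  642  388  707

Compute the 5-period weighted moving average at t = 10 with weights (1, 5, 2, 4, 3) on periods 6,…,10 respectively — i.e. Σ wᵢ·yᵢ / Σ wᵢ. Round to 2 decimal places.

453.80

Weighted sum: 1·240 + 5·161 + 2·388 + 4·651 + 3·794 = 240 + 805 + 776 + 2604 + 2382 = 6807
Weight total: 1 + 5 + 2 + 4 + 3 = 15
WMA = 6807 / 15 = 453.80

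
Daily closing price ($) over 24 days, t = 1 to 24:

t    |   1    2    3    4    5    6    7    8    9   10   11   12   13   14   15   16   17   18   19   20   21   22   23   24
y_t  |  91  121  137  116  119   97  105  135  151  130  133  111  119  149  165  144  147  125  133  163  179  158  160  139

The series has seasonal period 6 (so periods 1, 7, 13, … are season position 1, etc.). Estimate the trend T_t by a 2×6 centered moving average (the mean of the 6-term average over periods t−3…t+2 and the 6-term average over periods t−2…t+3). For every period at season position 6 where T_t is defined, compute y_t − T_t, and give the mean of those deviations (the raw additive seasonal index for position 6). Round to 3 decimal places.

-22.333

Season position 6 occurs at t = 6, 12, 18 (where T_t is defined).
t=6: T_6 = 119.33333; y_6 − T_6 = 97 − 119.33333 = -22.33333
t=12: T_12 = 133.33333; y_12 − T_12 = 111 − 133.33333 = -22.33333
t=18: T_18 = 147.33333; y_18 − T_18 = 125 − 147.33333 = -22.33333
Mean deviation: (-22.33333 + -22.33333 + -22.33333) / 3 = -22.333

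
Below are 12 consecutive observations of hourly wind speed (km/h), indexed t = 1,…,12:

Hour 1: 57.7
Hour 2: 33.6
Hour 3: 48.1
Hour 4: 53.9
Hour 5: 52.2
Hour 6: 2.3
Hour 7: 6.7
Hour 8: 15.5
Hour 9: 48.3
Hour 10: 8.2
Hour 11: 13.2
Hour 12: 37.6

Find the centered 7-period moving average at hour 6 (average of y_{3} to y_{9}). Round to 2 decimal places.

32.43

Sum of periods 3–9: 48.1 + 53.9 + 52.2 + 2.3 + 6.7 + 15.5 + 48.3 = 227.0
Divide by 7: 227.0 / 7 = 32.43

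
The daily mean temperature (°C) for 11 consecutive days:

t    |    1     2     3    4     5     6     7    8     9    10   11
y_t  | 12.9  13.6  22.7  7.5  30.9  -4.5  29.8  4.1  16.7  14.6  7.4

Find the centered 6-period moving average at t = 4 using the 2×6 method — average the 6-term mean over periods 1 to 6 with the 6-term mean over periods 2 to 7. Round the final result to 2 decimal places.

15.26

Sum over 1–6: 12.9 + 13.6 + 22.7 + 7.5 + 30.9 + (-4.5) = 83.1
Sum over 2–7: 13.6 + 22.7 + 7.5 + 30.9 + (-4.5) + 29.8 = 100.0
CMA at t=4 = (83.1 + 100.0) / (2·6) = 183.1 / 12 = 15.26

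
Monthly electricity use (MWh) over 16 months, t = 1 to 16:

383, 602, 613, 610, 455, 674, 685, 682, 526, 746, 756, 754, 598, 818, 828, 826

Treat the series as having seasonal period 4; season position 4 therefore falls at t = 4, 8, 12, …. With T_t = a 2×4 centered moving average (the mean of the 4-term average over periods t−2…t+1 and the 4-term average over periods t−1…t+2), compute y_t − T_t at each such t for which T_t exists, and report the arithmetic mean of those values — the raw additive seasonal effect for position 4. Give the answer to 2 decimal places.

31.25

Season position 4 occurs at t = 4, 8, 12 (where T_t is defined).
t=4: T_4 = 579.0000; y_4 − T_4 = 610 − 579.0000 = 31.0000
t=8: T_8 = 650.7500; y_8 − T_8 = 682 − 650.7500 = 31.2500
t=12: T_12 = 722.5000; y_12 − T_12 = 754 − 722.5000 = 31.5000
Mean deviation: (31.0000 + 31.2500 + 31.5000) / 3 = 31.25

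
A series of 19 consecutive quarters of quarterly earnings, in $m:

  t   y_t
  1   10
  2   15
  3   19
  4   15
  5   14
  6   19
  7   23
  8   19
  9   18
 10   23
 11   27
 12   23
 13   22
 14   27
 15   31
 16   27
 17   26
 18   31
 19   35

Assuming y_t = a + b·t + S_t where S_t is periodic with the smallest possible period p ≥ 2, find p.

4

First differences y_{t+1} − y_t: 5, 4, -4, -1, 5, 4, -4, -1, 5, 4, …
The difference pattern repeats every 4 terms and not for any smaller step, so p = 4.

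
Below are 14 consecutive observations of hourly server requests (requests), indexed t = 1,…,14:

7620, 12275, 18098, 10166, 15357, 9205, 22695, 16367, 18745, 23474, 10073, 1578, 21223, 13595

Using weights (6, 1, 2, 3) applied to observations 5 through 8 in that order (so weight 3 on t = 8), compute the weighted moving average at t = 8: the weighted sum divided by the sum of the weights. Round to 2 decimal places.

Weighted sum: 6·15357 + 1·9205 + 2·22695 + 3·16367 = 92142 + 9205 + 45390 + 49101 = 195838
Weight total: 6 + 1 + 2 + 3 = 12
WMA = 195838 / 12 = 16319.83

16319.83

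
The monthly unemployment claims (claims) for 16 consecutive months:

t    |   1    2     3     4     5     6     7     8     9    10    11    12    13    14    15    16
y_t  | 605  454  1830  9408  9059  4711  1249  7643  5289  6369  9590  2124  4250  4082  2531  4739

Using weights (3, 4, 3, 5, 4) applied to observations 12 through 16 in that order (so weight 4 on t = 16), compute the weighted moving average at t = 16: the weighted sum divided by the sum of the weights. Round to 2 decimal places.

Weighted sum: 3·2124 + 4·4250 + 3·4082 + 5·2531 + 4·4739 = 6372 + 17000 + 12246 + 12655 + 18956 = 67229
Weight total: 3 + 4 + 3 + 5 + 4 = 19
WMA = 67229 / 19 = 3538.37

3538.37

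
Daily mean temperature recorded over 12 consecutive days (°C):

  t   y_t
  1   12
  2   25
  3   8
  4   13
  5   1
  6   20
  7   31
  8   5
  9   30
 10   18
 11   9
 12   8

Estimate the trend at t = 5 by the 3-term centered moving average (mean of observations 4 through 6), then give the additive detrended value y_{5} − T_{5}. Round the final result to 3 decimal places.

Trend T_5 = (13 + 1 + 20) / 3 = 34/3 = 11.33333
Detrended value: 1 − 11.33333 = -10.333

-10.333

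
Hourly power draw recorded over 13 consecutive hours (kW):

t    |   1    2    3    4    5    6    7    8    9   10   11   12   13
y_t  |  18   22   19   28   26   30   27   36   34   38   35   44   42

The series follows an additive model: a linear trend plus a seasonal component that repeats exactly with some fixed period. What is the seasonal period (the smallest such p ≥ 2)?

4

First differences y_{t+1} − y_t: 4, -3, 9, -2, 4, -3, 9, -2, 4, -3, …
The difference pattern repeats every 4 terms and not for any smaller step, so p = 4.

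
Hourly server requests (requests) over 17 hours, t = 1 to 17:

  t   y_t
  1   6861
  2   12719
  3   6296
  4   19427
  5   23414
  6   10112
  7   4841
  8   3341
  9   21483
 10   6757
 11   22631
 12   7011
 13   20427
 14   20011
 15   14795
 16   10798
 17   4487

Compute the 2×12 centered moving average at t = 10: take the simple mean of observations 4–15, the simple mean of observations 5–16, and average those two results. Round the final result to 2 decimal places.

14161.29

Sum over 4–15: 19427 + 23414 + 10112 + 4841 + 3341 + 21483 + 6757 + 22631 + 7011 + 20427 + 20011 + 14795 = 174250
Sum over 5–16: 23414 + 10112 + 4841 + 3341 + 21483 + 6757 + 22631 + 7011 + 20427 + 20011 + 14795 + 10798 = 165621
CMA at t=10 = (174250 + 165621) / (2·12) = 339871 / 24 = 14161.29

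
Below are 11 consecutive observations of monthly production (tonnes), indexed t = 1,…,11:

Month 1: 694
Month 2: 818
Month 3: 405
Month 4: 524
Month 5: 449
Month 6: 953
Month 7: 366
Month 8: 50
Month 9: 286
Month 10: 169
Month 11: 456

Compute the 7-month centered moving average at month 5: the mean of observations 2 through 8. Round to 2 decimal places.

Sum of periods 2–8: 818 + 405 + 524 + 449 + 953 + 366 + 50 = 3565
Divide by 7: 3565 / 7 = 509.29

509.29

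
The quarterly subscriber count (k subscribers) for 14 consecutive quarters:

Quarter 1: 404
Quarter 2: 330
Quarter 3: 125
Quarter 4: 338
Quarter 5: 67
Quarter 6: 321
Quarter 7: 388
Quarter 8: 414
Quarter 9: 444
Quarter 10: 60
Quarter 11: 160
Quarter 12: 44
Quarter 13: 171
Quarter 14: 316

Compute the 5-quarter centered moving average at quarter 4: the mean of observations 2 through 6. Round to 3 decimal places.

236.200

Sum of periods 2–6: 330 + 125 + 338 + 67 + 321 = 1181
Divide by 5: 1181 / 5 = 236.200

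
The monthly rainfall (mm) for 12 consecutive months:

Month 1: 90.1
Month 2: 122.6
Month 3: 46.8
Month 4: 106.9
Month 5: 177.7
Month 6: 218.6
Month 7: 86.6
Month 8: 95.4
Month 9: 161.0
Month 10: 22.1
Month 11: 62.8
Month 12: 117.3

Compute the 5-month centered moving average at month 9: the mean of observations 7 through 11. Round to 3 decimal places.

85.580

Sum of periods 7–11: 86.6 + 95.4 + 161.0 + 22.1 + 62.8 = 427.9
Divide by 5: 427.9 / 5 = 85.580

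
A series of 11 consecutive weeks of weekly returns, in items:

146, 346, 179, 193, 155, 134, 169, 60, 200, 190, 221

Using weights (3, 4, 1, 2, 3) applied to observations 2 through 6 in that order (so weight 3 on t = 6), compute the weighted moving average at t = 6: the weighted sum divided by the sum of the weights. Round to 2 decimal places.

Weighted sum: 3·346 + 4·179 + 1·193 + 2·155 + 3·134 = 1038 + 716 + 193 + 310 + 402 = 2659
Weight total: 3 + 4 + 1 + 2 + 3 = 13
WMA = 2659 / 13 = 204.54

204.54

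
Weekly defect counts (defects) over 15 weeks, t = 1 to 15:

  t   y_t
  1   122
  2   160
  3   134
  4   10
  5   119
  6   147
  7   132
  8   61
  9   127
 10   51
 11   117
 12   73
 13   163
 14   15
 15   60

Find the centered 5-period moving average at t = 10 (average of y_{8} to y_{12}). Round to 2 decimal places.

85.80

Sum of periods 8–12: 61 + 127 + 51 + 117 + 73 = 429
Divide by 5: 429 / 5 = 85.80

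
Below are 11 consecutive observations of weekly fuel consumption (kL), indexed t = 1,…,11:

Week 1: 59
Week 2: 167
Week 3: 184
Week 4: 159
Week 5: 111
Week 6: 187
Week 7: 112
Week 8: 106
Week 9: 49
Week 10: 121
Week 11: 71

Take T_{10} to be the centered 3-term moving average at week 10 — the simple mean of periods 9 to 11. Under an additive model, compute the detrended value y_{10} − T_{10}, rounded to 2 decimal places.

40.67

Trend T_10 = (49 + 121 + 71) / 3 = 241/3 = 80.3333
Detrended value: 121 − 80.3333 = 40.67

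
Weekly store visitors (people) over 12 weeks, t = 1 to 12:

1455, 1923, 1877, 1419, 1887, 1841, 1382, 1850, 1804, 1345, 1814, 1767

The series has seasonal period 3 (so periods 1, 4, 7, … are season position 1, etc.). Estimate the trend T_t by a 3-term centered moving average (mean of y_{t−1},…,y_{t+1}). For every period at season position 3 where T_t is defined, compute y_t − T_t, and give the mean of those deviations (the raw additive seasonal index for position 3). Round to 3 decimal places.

Season position 3 occurs at t = 3, 6, 9 (where T_t is defined).
t=3: T_3 = 1739.66667; y_3 − T_3 = 1877 − 1739.66667 = 137.33333
t=6: T_6 = 1703.33333; y_6 − T_6 = 1841 − 1703.33333 = 137.66667
t=9: T_9 = 1666.33333; y_9 − T_9 = 1804 − 1666.33333 = 137.66667
Mean deviation: (137.33333 + 137.66667 + 137.66667) / 3 = 137.556

137.556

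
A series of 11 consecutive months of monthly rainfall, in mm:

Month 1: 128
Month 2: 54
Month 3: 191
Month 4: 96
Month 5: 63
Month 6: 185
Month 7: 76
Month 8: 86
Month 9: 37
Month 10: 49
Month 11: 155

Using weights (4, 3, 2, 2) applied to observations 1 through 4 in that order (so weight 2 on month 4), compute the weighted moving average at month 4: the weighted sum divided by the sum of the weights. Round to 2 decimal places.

113.45

Weighted sum: 4·128 + 3·54 + 2·191 + 2·96 = 512 + 162 + 382 + 192 = 1248
Weight total: 4 + 3 + 2 + 2 = 11
WMA = 1248 / 11 = 113.45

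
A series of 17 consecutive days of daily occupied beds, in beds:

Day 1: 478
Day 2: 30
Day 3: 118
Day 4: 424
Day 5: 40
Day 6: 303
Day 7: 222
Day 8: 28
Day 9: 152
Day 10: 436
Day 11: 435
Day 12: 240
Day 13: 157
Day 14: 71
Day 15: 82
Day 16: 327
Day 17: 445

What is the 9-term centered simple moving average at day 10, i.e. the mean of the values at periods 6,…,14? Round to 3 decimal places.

227.111

Sum of periods 6–14: 303 + 222 + 28 + 152 + 436 + 435 + 240 + 157 + 71 = 2044
Divide by 9: 2044 / 9 = 227.111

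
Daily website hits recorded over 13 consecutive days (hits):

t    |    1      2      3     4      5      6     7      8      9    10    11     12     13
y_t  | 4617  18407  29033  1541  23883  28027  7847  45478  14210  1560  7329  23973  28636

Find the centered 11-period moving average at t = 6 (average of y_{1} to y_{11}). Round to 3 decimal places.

16539.273

Sum of periods 1–11: 4617 + 18407 + 29033 + 1541 + 23883 + 28027 + 7847 + 45478 + 14210 + 1560 + 7329 = 181932
Divide by 11: 181932 / 11 = 16539.273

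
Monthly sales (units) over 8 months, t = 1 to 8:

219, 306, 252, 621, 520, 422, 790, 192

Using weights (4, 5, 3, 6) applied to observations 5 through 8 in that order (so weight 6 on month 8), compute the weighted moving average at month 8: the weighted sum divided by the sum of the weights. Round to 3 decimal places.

Weighted sum: 4·520 + 5·422 + 3·790 + 6·192 = 2080 + 2110 + 2370 + 1152 = 7712
Weight total: 4 + 5 + 3 + 6 = 18
WMA = 7712 / 18 = 428.444

428.444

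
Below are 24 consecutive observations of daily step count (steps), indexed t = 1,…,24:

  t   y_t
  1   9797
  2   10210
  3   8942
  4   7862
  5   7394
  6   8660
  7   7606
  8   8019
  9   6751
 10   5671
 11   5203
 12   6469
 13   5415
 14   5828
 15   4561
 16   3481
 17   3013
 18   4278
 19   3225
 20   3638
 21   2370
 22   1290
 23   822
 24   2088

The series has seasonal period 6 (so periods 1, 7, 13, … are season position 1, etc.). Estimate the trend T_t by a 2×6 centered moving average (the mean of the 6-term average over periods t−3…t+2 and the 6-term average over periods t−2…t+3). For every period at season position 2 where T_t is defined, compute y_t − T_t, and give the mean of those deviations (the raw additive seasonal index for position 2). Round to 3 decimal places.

Season position 2 occurs at t = 8, 14, 20 (where T_t is defined).
t=8: T_8 = 7167.58333; y_8 − T_8 = 8019 − 7167.58333 = 851.41667
t=14: T_14 = 4977.00000; y_14 − T_14 = 5828 − 4977.00000 = 851.00000
t=20: T_20 = 2786.41667; y_20 − T_20 = 3638 − 2786.41667 = 851.58333
Mean deviation: (851.41667 + 851.00000 + 851.58333) / 3 = 851.333

851.333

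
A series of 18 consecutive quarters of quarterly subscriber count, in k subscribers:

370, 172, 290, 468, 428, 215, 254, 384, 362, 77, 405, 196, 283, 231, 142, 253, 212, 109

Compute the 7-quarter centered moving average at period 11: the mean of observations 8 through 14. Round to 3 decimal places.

Sum of periods 8–14: 384 + 362 + 77 + 405 + 196 + 283 + 231 = 1938
Divide by 7: 1938 / 7 = 276.857

276.857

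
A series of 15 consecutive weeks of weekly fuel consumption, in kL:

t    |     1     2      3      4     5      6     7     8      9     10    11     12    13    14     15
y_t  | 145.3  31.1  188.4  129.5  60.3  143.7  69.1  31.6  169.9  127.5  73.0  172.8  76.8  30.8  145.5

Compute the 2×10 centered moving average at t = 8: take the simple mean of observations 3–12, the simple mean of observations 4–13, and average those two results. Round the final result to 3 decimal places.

111.000

Sum over 3–12: 188.4 + 129.5 + 60.3 + 143.7 + 69.1 + 31.6 + 169.9 + 127.5 + 73.0 + 172.8 = 1165.8
Sum over 4–13: 129.5 + 60.3 + 143.7 + 69.1 + 31.6 + 169.9 + 127.5 + 73.0 + 172.8 + 76.8 = 1054.2
CMA at t=8 = (1165.8 + 1054.2) / (2·10) = 2220.0 / 20 = 111.000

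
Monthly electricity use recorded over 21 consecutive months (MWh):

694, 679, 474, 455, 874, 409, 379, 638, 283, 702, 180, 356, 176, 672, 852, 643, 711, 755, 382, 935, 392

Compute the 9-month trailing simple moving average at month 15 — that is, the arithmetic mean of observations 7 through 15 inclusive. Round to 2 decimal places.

470.89

Sum of periods 7–15: 379 + 638 + 283 + 702 + 180 + 356 + 176 + 672 + 852 = 4238
Divide by 9: 4238 / 9 = 470.89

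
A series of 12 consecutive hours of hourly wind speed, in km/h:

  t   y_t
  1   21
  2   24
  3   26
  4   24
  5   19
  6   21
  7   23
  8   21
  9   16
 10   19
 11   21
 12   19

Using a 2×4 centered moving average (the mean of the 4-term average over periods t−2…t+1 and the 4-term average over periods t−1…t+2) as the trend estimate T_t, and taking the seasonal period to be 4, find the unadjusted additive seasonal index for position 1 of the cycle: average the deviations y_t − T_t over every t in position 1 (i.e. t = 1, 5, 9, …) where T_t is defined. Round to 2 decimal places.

-3.31

Season position 1 occurs at t = 5, 9 (where T_t is defined).
t=5: T_5 = 22.1250; y_5 − T_5 = 19 − 22.1250 = -3.1250
t=9: T_9 = 19.5000; y_9 − T_9 = 16 − 19.5000 = -3.5000
Mean deviation: (-3.1250 + -3.5000) / 2 = -3.31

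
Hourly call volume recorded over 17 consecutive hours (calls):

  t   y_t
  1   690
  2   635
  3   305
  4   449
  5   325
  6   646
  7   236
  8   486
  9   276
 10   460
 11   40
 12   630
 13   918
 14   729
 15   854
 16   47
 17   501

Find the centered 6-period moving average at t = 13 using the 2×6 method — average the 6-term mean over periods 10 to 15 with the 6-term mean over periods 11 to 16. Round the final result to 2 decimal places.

570.75

Sum over 10–15: 460 + 40 + 630 + 918 + 729 + 854 = 3631
Sum over 11–16: 40 + 630 + 918 + 729 + 854 + 47 = 3218
CMA at t=13 = (3631 + 3218) / (2·6) = 6849 / 12 = 570.75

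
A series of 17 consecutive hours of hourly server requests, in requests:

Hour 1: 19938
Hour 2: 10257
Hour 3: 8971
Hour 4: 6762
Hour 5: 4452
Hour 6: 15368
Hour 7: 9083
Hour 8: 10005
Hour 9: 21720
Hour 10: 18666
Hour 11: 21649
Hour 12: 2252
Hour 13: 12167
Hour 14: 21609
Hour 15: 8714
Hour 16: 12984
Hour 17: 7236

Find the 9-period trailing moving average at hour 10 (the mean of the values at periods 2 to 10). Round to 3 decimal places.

11698.222

Sum of periods 2–10: 10257 + 8971 + 6762 + 4452 + 15368 + 9083 + 10005 + 21720 + 18666 = 105284
Divide by 9: 105284 / 9 = 11698.222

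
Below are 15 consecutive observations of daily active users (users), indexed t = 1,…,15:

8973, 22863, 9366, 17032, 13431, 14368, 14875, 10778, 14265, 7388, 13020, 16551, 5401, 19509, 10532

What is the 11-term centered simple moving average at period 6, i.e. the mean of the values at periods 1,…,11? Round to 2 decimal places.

13305.36

Sum of periods 1–11: 8973 + 22863 + 9366 + 17032 + 13431 + 14368 + 14875 + 10778 + 14265 + 7388 + 13020 = 146359
Divide by 11: 146359 / 11 = 13305.36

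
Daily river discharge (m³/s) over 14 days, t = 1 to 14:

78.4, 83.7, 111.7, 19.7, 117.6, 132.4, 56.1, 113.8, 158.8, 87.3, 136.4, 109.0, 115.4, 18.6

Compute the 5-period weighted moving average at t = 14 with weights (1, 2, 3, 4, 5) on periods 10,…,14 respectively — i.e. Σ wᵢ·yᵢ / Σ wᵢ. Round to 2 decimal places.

82.78

Weighted sum: 1·87.3 + 2·136.4 + 3·109.0 + 4·115.4 + 5·18.6 = 87.3 + 272.8 + 327.0 + 461.6 + 93.0 = 1241.7
Weight total: 1 + 2 + 3 + 4 + 5 = 15
WMA = 1241.7 / 15 = 82.78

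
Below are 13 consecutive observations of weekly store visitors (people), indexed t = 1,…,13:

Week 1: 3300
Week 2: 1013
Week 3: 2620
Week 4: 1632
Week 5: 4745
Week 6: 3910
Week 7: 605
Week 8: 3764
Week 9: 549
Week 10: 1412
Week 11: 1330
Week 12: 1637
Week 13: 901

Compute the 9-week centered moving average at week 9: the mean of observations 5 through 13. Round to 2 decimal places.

2094.78

Sum of periods 5–13: 4745 + 3910 + 605 + 3764 + 549 + 1412 + 1330 + 1637 + 901 = 18853
Divide by 9: 18853 / 9 = 2094.78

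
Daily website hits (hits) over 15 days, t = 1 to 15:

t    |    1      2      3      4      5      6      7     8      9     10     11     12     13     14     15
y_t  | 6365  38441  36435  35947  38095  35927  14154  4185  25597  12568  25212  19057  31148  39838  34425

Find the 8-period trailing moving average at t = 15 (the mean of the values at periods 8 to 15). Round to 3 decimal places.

24003.750

Sum of periods 8–15: 4185 + 25597 + 12568 + 25212 + 19057 + 31148 + 39838 + 34425 = 192030
Divide by 8: 192030 / 8 = 24003.750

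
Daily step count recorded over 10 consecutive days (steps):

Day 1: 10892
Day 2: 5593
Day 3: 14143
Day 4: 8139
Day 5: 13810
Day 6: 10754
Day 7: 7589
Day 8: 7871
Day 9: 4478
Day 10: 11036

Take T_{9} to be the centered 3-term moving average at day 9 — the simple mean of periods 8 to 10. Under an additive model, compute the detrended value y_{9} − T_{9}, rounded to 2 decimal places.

-3317.00

Trend T_9 = (7871 + 4478 + 11036) / 3 = 23385/3 = 7795.0000
Detrended value: 4478 − 7795.0000 = -3317.00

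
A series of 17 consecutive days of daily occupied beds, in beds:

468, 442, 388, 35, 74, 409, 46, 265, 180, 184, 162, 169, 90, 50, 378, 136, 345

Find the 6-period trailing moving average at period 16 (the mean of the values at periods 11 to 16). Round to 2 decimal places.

164.17

Sum of periods 11–16: 162 + 169 + 90 + 50 + 378 + 136 = 985
Divide by 6: 985 / 6 = 164.17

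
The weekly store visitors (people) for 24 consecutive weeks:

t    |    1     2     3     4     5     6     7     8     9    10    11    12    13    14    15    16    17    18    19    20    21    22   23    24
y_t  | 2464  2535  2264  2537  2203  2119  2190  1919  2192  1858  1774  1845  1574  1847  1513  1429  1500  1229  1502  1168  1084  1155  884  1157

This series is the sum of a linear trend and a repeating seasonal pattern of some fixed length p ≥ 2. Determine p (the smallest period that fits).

First differences y_{t+1} − y_t: 71, -271, 273, -334, -84, 71, -271, 273, -334, -84, 71, -271, …
The difference pattern repeats every 5 terms and not for any smaller step, so p = 5.

5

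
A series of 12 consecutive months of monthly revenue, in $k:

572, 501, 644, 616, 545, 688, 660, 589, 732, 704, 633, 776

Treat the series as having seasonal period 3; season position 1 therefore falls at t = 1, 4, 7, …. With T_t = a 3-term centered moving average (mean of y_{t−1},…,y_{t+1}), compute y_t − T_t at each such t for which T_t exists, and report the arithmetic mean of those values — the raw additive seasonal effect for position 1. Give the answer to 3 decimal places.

14.333

Season position 1 occurs at t = 4, 7, 10 (where T_t is defined).
t=4: T_4 = 601.66667; y_4 − T_4 = 616 − 601.66667 = 14.33333
t=7: T_7 = 645.66667; y_7 − T_7 = 660 − 645.66667 = 14.33333
t=10: T_10 = 689.66667; y_10 − T_10 = 704 − 689.66667 = 14.33333
Mean deviation: (14.33333 + 14.33333 + 14.33333) / 3 = 14.333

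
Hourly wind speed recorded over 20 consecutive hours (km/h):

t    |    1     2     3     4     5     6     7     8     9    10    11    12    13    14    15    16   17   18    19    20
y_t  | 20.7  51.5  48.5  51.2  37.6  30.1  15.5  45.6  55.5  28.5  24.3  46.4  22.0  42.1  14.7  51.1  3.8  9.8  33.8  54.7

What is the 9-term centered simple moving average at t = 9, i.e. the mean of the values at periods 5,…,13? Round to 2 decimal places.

33.94

Sum of periods 5–13: 37.6 + 30.1 + 15.5 + 45.6 + 55.5 + 28.5 + 24.3 + 46.4 + 22.0 = 305.5
Divide by 9: 305.5 / 9 = 33.94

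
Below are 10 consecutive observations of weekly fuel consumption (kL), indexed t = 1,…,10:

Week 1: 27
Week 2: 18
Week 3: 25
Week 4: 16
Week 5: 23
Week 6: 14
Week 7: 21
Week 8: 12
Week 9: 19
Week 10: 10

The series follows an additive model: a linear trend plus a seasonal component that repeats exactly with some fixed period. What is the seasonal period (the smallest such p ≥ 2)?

First differences y_{t+1} − y_t: -9, 7, -9, 7, -9, 7, …
The difference pattern repeats every 2 terms and not for any smaller step, so p = 2.

2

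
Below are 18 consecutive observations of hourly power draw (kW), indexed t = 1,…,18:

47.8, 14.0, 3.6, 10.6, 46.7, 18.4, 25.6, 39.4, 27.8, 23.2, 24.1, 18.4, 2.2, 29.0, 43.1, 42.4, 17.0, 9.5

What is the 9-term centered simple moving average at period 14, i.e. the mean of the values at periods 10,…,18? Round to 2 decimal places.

23.21

Sum of periods 10–18: 23.2 + 24.1 + 18.4 + 2.2 + 29.0 + 43.1 + 42.4 + 17.0 + 9.5 = 208.9
Divide by 9: 208.9 / 9 = 23.21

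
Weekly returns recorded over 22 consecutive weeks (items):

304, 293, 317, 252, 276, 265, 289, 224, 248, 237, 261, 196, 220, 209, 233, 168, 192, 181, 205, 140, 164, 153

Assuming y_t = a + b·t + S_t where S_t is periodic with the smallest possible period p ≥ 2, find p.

4

First differences y_{t+1} − y_t: -11, 24, -65, 24, -11, 24, -65, 24, -11, 24, …
The difference pattern repeats every 4 terms and not for any smaller step, so p = 4.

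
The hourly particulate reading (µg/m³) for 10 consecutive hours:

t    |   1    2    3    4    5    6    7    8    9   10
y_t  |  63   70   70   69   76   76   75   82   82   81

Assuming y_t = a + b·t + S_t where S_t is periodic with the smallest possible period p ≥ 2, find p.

3

First differences y_{t+1} − y_t: 7, 0, -1, 7, 0, -1, 7, 0, …
The difference pattern repeats every 3 terms and not for any smaller step, so p = 3.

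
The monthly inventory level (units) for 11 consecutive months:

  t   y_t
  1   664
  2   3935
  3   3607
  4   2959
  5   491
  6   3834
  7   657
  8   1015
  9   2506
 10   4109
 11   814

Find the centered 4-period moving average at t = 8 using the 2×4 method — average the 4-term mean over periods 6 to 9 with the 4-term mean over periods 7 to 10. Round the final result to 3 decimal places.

Sum over 6–9: 3834 + 657 + 1015 + 2506 = 8012
Sum over 7–10: 657 + 1015 + 2506 + 4109 = 8287
CMA at t=8 = (8012 + 8287) / (2·4) = 16299 / 8 = 2037.375

2037.375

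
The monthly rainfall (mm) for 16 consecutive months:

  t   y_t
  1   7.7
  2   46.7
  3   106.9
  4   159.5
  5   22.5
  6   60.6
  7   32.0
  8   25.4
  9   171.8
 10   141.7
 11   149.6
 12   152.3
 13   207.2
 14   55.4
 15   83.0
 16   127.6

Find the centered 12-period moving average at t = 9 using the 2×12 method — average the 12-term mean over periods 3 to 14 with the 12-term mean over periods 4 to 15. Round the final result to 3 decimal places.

Sum over 3–14: 106.9 + 159.5 + 22.5 + 60.6 + 32.0 + 25.4 + 171.8 + 141.7 + 149.6 + 152.3 + 207.2 + 55.4 = 1284.9
Sum over 4–15: 159.5 + 22.5 + 60.6 + 32.0 + 25.4 + 171.8 + 141.7 + 149.6 + 152.3 + 207.2 + 55.4 + 83.0 = 1261.0
CMA at t=9 = (1284.9 + 1261.0) / (2·12) = 2545.9 / 24 = 106.079

106.079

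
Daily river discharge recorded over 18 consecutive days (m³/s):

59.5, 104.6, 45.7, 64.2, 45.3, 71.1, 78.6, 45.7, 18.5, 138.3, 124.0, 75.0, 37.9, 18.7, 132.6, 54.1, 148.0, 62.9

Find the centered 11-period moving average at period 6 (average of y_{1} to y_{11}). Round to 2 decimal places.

72.32

Sum of periods 1–11: 59.5 + 104.6 + 45.7 + 64.2 + 45.3 + 71.1 + 78.6 + 45.7 + 18.5 + 138.3 + 124.0 = 795.5
Divide by 11: 795.5 / 11 = 72.32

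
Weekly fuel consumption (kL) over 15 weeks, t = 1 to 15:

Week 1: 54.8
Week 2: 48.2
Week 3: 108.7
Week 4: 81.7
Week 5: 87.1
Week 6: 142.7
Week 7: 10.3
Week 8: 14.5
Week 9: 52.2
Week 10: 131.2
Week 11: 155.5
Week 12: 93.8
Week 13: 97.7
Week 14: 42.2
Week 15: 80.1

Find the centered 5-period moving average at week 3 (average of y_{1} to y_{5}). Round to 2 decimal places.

Sum of periods 1–5: 54.8 + 48.2 + 108.7 + 81.7 + 87.1 = 380.5
Divide by 5: 380.5 / 5 = 76.10

76.10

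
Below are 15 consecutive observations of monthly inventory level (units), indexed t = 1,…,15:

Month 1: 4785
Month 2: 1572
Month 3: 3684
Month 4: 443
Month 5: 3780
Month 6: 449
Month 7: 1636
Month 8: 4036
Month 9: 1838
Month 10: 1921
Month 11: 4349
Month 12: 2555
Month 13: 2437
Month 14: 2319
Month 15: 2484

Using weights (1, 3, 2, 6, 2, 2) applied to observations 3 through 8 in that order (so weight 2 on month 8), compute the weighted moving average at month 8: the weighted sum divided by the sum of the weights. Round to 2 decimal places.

Weighted sum: 1·3684 + 3·443 + 2·3780 + 6·449 + 2·1636 + 2·4036 = 3684 + 1329 + 7560 + 2694 + 3272 + 8072 = 26611
Weight total: 1 + 3 + 2 + 6 + 2 + 2 = 16
WMA = 26611 / 16 = 1663.19

1663.19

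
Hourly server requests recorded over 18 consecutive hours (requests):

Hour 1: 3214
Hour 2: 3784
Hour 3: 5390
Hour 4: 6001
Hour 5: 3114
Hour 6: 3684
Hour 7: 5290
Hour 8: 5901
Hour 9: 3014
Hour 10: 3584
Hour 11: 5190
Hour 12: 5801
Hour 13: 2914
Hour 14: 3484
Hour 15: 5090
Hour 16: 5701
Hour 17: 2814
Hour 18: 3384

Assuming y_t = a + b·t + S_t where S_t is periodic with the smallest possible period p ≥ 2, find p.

4

First differences y_{t+1} − y_t: 570, 1606, 611, -2887, 570, 1606, 611, -2887, 570, 1606, …
The difference pattern repeats every 4 terms and not for any smaller step, so p = 4.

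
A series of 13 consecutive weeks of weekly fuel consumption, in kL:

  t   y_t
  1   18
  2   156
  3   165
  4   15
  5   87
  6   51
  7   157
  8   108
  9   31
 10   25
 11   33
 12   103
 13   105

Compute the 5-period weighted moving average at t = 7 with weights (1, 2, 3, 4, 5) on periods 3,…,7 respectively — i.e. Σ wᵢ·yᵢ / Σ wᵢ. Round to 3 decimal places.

Weighted sum: 1·165 + 2·15 + 3·87 + 4·51 + 5·157 = 165 + 30 + 261 + 204 + 785 = 1445
Weight total: 1 + 2 + 3 + 4 + 5 = 15
WMA = 1445 / 15 = 96.333

96.333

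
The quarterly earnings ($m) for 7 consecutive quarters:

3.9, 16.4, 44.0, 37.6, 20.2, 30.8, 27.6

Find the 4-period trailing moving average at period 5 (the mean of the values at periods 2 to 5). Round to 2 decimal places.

29.55

Sum of periods 2–5: 16.4 + 44.0 + 37.6 + 20.2 = 118.2
Divide by 4: 118.2 / 4 = 29.55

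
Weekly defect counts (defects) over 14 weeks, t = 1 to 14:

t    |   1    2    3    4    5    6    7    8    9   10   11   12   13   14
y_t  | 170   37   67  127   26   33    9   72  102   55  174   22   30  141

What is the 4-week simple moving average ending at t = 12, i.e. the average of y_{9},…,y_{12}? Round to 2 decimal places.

Sum of periods 9–12: 102 + 55 + 174 + 22 = 353
Divide by 4: 353 / 4 = 88.25

88.25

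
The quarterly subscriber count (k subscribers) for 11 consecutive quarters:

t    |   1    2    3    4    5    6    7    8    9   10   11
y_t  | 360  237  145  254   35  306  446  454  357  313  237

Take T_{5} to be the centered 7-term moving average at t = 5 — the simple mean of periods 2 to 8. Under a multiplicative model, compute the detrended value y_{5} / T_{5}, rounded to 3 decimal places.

0.131

Trend T_5 = (237 + 145 + 254 + 35 + 306 + 446 + 454) / 7 = 1877/7 = 268.14286
Ratio to trend: 35 / 268.14286 = 0.131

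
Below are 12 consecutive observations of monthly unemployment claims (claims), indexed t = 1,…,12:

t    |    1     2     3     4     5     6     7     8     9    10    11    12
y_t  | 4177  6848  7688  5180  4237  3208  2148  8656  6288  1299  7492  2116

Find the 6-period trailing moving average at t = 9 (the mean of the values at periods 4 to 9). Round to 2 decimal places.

4952.83

Sum of periods 4–9: 5180 + 4237 + 3208 + 2148 + 8656 + 6288 = 29717
Divide by 6: 29717 / 6 = 4952.83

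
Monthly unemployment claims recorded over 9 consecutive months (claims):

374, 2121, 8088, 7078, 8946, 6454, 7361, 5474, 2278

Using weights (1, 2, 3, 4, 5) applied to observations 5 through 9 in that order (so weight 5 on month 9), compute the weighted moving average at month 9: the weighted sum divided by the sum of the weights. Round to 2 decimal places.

5148.20

Weighted sum: 1·8946 + 2·6454 + 3·7361 + 4·5474 + 5·2278 = 8946 + 12908 + 22083 + 21896 + 11390 = 77223
Weight total: 1 + 2 + 3 + 4 + 5 = 15
WMA = 77223 / 15 = 5148.20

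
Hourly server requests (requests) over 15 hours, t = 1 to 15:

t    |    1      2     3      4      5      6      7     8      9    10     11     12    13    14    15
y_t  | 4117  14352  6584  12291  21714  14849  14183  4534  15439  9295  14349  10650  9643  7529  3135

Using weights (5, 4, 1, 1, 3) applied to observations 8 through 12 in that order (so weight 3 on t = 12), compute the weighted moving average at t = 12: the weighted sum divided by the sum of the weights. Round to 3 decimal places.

Weighted sum: 5·4534 + 4·15439 + 1·9295 + 1·14349 + 3·10650 = 22670 + 61756 + 9295 + 14349 + 31950 = 140020
Weight total: 5 + 4 + 1 + 1 + 3 = 14
WMA = 140020 / 14 = 10001.429

10001.429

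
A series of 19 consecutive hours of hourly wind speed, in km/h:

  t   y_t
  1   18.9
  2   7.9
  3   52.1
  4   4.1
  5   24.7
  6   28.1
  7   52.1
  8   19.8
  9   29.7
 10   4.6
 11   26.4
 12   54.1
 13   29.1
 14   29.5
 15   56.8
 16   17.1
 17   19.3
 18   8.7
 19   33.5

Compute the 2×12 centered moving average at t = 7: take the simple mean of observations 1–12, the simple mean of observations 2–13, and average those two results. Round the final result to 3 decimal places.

Sum over 1–12: 18.9 + 7.9 + 52.1 + 4.1 + 24.7 + 28.1 + 52.1 + 19.8 + 29.7 + 4.6 + 26.4 + 54.1 = 322.5
Sum over 2–13: 7.9 + 52.1 + 4.1 + 24.7 + 28.1 + 52.1 + 19.8 + 29.7 + 4.6 + 26.4 + 54.1 + 29.1 = 332.7
CMA at t=7 = (322.5 + 332.7) / (2·12) = 655.2 / 24 = 27.300

27.300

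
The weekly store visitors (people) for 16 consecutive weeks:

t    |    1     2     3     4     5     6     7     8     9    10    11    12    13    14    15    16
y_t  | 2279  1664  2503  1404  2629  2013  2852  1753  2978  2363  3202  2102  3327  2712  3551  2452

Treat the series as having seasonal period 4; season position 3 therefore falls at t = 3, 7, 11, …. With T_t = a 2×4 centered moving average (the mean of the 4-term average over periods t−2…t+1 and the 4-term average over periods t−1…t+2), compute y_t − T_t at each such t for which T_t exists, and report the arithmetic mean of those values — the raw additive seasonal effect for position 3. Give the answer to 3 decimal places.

496.833

Season position 3 occurs at t = 3, 7, 11 (where T_t is defined).
t=3: T_3 = 2006.25000; y_3 − T_3 = 2503 − 2006.25000 = 496.75000
t=7: T_7 = 2355.37500; y_7 − T_7 = 2852 − 2355.37500 = 496.62500
t=11: T_11 = 2704.87500; y_11 − T_11 = 3202 − 2704.87500 = 497.12500
Mean deviation: (496.75000 + 496.62500 + 497.12500) / 3 = 496.833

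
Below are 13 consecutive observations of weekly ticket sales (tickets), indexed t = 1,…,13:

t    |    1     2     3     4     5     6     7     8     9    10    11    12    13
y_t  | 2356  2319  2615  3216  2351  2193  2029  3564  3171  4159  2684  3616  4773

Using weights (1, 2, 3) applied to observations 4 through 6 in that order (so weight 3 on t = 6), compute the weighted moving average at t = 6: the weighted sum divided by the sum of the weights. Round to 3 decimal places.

2416.167

Weighted sum: 1·3216 + 2·2351 + 3·2193 = 3216 + 4702 + 6579 = 14497
Weight total: 1 + 2 + 3 = 6
WMA = 14497 / 6 = 2416.167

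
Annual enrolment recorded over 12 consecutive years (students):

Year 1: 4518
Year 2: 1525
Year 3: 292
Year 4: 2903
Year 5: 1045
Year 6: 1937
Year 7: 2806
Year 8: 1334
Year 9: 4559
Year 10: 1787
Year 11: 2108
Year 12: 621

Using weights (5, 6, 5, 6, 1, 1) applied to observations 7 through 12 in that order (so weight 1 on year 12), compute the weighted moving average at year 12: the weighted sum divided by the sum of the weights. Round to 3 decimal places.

Weighted sum: 5·2806 + 6·1334 + 5·4559 + 6·1787 + 1·2108 + 1·621 = 14030 + 8004 + 22795 + 10722 + 2108 + 621 = 58280
Weight total: 5 + 6 + 5 + 6 + 1 + 1 = 24
WMA = 58280 / 24 = 2428.333

2428.333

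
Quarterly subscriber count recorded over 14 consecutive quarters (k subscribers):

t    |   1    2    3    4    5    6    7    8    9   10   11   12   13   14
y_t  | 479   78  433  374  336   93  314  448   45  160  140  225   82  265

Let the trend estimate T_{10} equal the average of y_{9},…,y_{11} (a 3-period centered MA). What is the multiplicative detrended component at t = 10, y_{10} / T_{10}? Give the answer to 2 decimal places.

1.39

Trend T_10 = (45 + 160 + 140) / 3 = 345/3 = 115.0000
Ratio to trend: 160 / 115.0000 = 1.39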